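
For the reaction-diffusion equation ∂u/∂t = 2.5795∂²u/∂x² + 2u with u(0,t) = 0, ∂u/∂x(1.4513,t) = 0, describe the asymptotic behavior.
u → 0. Diffusion dominates reaction (r=2 < κπ²/(4L²)≈3.02); solution decays.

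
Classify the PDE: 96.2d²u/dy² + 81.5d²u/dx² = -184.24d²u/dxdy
Rewriting in standard form: 81.5d²u/dx² + 184.24d²u/dxdy + 96.2d²u/dy² = 0. A = 81.5, B = 184.24, C = 96.2. Discriminant B² - 4AC = 2583.1776. Since 2583.1776 > 0, hyperbolic.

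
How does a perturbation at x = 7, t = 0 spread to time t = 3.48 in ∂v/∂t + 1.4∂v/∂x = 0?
At x = 11.872. The characteristic carries data from (7, 0) to (11.872, 3.48).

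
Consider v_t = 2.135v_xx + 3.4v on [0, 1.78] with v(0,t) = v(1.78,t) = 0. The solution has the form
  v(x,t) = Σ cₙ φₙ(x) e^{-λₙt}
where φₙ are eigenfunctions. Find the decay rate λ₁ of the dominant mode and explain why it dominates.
Eigenvalues: λₙ = 2.135n²π²/1.78² - 3.4.
First three modes:
  n=1: λ₁ = 2.135π²/1.78² - 3.4 ≈ 3.251
  n=2: λ₂ = 8.54π²/1.78² - 3.4 ≈ 23.202
  n=3: λ₃ = 19.215π²/1.78² - 3.4 ≈ 56.455
Since 2.135π²/1.78² ≈ 6.651 > 3.4, all λₙ > 0.
The n=1 mode decays slowest → dominates as t → ∞.
Asymptotic: v ~ c₁ sin(πx/1.78) e^{-λ₁t} with decay rate λ₁ ≈ 3.251.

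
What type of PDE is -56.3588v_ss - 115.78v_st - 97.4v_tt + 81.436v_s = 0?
With A = -56.3588, B = -115.78, C = -97.4, the discriminant is -8552.38008. This is an elliptic PDE.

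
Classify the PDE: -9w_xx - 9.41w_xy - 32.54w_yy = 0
A = -9, B = -9.41, C = -32.54. Discriminant B² - 4AC = -1082.8919. Since -1082.8919 < 0, elliptic.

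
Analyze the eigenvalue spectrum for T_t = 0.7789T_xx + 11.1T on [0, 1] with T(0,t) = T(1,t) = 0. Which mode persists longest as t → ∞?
Eigenvalues: λₙ = 0.7789n²π²/1² - 11.1.
First three modes:
  n=1: λ₁ = 0.7789π² - 11.1 ≈ -3.413
  n=2: λ₂ = 3.1156π² - 11.1 ≈ 19.65
  n=3: λ₃ = 7.0101π² - 11.1 ≈ 58.087
Since 0.7789π² ≈ 7.687 < 11.1, λ₁ < 0.
The n=1 mode grows fastest (−λₙ is largest for n=1) → dominates.
Asymptotic: T ~ c₁ sin(πx/1) e^{3.413t} (exponential growth at rate −λ₁ ≈ 3.413).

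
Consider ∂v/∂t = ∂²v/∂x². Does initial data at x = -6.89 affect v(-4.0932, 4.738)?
Yes, for any finite x. The heat equation has infinite propagation speed, so all initial data affects all points at any t > 0.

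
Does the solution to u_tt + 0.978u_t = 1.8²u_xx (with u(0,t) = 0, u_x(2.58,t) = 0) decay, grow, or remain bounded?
u → 0. Damping (γ=0.978) dissipates energy; oscillations decay exponentially.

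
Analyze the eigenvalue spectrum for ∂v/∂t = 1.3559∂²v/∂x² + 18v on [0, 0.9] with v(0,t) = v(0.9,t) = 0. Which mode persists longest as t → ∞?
Eigenvalues: λₙ = 1.3559n²π²/0.9² - 18.
First three modes:
  n=1: λ₁ = 1.3559π²/0.9² - 18 ≈ -1.479
  n=2: λ₂ = 5.4236π²/0.9² - 18 ≈ 48.085
  n=3: λ₃ = 12.2031π²/0.9² - 18 ≈ 130.691
Since 1.3559π²/0.9² ≈ 16.521 < 18, λ₁ < 0.
The n=1 mode grows fastest (−λₙ is largest for n=1) → dominates.
Asymptotic: v ~ c₁ sin(πx/0.9) e^{1.479t} (exponential growth at rate −λ₁ ≈ 1.479).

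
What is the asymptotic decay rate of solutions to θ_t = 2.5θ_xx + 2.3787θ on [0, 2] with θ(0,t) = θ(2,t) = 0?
Eigenvalues: λₙ = 2.5n²π²/2² - 2.3787.
First three modes:
  n=1: λ₁ = 2.5π²/2² - 2.3787 ≈ 3.79
  n=2: λ₂ = 10π²/2² - 2.3787 ≈ 22.295
  n=3: λ₃ = 22.5π²/2² - 2.3787 ≈ 53.138
Since 2.5π²/2² ≈ 6.169 > 2.3787, all λₙ > 0.
The n=1 mode decays slowest → dominates as t → ∞.
Asymptotic: θ ~ c₁ sin(πx/2) e^{-λ₁t} with decay rate λ₁ ≈ 3.79.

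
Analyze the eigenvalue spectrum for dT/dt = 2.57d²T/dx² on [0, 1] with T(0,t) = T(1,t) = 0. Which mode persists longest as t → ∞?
Eigenvalues: λₙ = 2.57n²π².
First three modes:
  n=1: λ₁ = 2.57π² ≈ 25.365
  n=2: λ₂ = 10.28π² ≈ 101.46 (4× faster decay)
  n=3: λ₃ = 23.13π² ≈ 228.284 (9× faster decay)
As t → ∞, higher modes decay exponentially faster. The n=1 mode dominates: T ~ c₁ sin(πx) e^{-λ₁t}.
Decay rate: λ₁ = 2.57π² ≈ 25.365.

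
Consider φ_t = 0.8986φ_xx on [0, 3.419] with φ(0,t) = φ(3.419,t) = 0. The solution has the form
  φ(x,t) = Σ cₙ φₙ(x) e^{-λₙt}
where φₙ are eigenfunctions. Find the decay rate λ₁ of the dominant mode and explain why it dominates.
Eigenvalues: λₙ = 0.8986n²π²/3.419².
First three modes:
  n=1: λ₁ = 0.8986π²/3.419² ≈ 0.759
  n=2: λ₂ = 3.5944π²/3.419² ≈ 3.035 (4× faster decay)
  n=3: λ₃ = 8.0874π²/3.419² ≈ 6.828 (9× faster decay)
As t → ∞, higher modes decay exponentially faster. The n=1 mode dominates: φ ~ c₁ sin(πx/3.419) e^{-λ₁t}.
Decay rate: λ₁ = 0.8986π²/3.419² ≈ 0.759.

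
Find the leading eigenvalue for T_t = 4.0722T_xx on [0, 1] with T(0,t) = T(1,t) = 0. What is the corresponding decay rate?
Eigenvalues: λₙ = 4.0722n²π².
First three modes:
  n=1: λ₁ = 4.0722π² ≈ 40.191
  n=2: λ₂ = 16.2888π² ≈ 160.764 (4× faster decay)
  n=3: λ₃ = 36.6498π² ≈ 361.719 (9× faster decay)
As t → ∞, higher modes decay exponentially faster. The n=1 mode dominates: T ~ c₁ sin(πx) e^{-λ₁t}.
Decay rate: λ₁ = 4.0722π² ≈ 40.191.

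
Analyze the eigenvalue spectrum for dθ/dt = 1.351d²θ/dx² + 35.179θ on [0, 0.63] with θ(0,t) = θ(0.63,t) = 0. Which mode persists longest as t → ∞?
Eigenvalues: λₙ = 1.351n²π²/0.63² - 35.179.
First three modes:
  n=1: λ₁ = 1.351π²/0.63² - 35.179 ≈ -1.584
  n=2: λ₂ = 5.404π²/0.63² - 35.179 ≈ 99.201
  n=3: λ₃ = 12.159π²/0.63² - 35.179 ≈ 267.176
Since 1.351π²/0.63² ≈ 33.595 < 35.179, λ₁ < 0.
The n=1 mode grows fastest (−λₙ is largest for n=1) → dominates.
Asymptotic: θ ~ c₁ sin(πx/0.63) e^{1.584t} (exponential growth at rate −λ₁ ≈ 1.584).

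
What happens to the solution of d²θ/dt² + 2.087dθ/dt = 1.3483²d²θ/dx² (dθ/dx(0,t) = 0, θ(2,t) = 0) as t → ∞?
θ → 0. Damping (γ=2.087) dissipates energy; oscillations decay exponentially.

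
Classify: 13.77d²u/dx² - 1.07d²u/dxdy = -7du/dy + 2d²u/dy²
Rewriting in standard form: 13.77d²u/dx² - 1.07d²u/dxdy - 2d²u/dy² + 7du/dy = 0. Hyperbolic (discriminant = 111.3049).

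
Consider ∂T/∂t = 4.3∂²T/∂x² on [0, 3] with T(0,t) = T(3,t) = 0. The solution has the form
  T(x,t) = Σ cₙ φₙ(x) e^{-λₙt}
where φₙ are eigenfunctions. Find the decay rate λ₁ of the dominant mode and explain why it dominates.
Eigenvalues: λₙ = 4.3n²π²/3².
First three modes:
  n=1: λ₁ = 4.3π²/3² ≈ 4.715
  n=2: λ₂ = 17.2π²/3² ≈ 18.862 (4× faster decay)
  n=3: λ₃ = 38.7π²/3² ≈ 42.439 (9× faster decay)
As t → ∞, higher modes decay exponentially faster. The n=1 mode dominates: T ~ c₁ sin(πx/3) e^{-λ₁t}.
Decay rate: λ₁ = 4.3π²/3² ≈ 4.715.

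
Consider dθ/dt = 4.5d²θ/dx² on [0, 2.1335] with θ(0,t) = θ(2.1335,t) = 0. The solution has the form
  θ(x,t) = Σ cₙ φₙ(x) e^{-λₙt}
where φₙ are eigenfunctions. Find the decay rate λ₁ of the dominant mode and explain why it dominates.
Eigenvalues: λₙ = 4.5n²π²/2.1335².
First three modes:
  n=1: λ₁ = 4.5π²/2.1335² ≈ 9.757
  n=2: λ₂ = 18π²/2.1335² ≈ 39.029 (4× faster decay)
  n=3: λ₃ = 40.5π²/2.1335² ≈ 87.815 (9× faster decay)
As t → ∞, higher modes decay exponentially faster. The n=1 mode dominates: θ ~ c₁ sin(πx/2.1335) e^{-λ₁t}.
Decay rate: λ₁ = 4.5π²/2.1335² ≈ 9.757.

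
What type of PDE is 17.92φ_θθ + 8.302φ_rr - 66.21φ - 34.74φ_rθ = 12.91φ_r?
Rewriting in standard form: 8.302φ_rr - 34.74φ_rθ + 17.92φ_θθ - 12.91φ_r - 66.21φ = 0. With A = 8.302, B = -34.74, C = 17.92, the discriminant is 611.78024. This is a hyperbolic PDE.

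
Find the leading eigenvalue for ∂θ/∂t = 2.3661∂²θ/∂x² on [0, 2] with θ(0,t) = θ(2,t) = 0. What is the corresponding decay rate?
Eigenvalues: λₙ = 2.3661n²π²/2².
First three modes:
  n=1: λ₁ = 2.3661π²/2² ≈ 5.838
  n=2: λ₂ = 9.4644π²/2² ≈ 23.352 (4× faster decay)
  n=3: λ₃ = 21.2949π²/2² ≈ 52.543 (9× faster decay)
As t → ∞, higher modes decay exponentially faster. The n=1 mode dominates: θ ~ c₁ sin(πx/2) e^{-λ₁t}.
Decay rate: λ₁ = 2.3661π²/2² ≈ 5.838.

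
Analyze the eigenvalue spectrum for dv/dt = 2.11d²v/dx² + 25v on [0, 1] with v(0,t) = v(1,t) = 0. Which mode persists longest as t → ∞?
Eigenvalues: λₙ = 2.11n²π²/1² - 25.
First three modes:
  n=1: λ₁ = 2.11π² - 25 ≈ -4.175
  n=2: λ₂ = 8.44π² - 25 ≈ 58.299
  n=3: λ₃ = 18.99π² - 25 ≈ 162.424
Since 2.11π² ≈ 20.825 < 25, λ₁ < 0.
The n=1 mode grows fastest (−λₙ is largest for n=1) → dominates.
Asymptotic: v ~ c₁ sin(πx/1) e^{4.175t} (exponential growth at rate −λ₁ ≈ 4.175).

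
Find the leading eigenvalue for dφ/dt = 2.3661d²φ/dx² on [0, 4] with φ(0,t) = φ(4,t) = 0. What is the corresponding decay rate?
Eigenvalues: λₙ = 2.3661n²π²/4².
First three modes:
  n=1: λ₁ = 2.3661π²/4² ≈ 1.46
  n=2: λ₂ = 9.4644π²/4² ≈ 5.838 (4× faster decay)
  n=3: λ₃ = 21.2949π²/4² ≈ 13.136 (9× faster decay)
As t → ∞, higher modes decay exponentially faster. The n=1 mode dominates: φ ~ c₁ sin(πx/4) e^{-λ₁t}.
Decay rate: λ₁ = 2.3661π²/4² ≈ 1.46.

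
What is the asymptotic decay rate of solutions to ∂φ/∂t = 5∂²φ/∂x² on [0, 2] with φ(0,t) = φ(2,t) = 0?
Eigenvalues: λₙ = 5n²π²/2².
First three modes:
  n=1: λ₁ = 5π²/2² ≈ 12.337
  n=2: λ₂ = 20π²/2² ≈ 49.348 (4× faster decay)
  n=3: λ₃ = 45π²/2² ≈ 111.033 (9× faster decay)
As t → ∞, higher modes decay exponentially faster. The n=1 mode dominates: φ ~ c₁ sin(πx/2) e^{-λ₁t}.
Decay rate: λ₁ = 5π²/2² ≈ 12.337.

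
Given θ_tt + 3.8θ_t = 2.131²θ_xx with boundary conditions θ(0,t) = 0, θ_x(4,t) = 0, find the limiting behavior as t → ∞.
θ → 0. Damping (γ=3.8) dissipates energy; oscillations decay exponentially.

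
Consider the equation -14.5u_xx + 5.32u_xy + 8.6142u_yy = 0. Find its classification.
Hyperbolic. (A = -14.5, B = 5.32, C = 8.6142 gives B² - 4AC = 527.926.)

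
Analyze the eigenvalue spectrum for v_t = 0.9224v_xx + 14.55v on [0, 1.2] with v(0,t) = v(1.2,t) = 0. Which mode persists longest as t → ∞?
Eigenvalues: λₙ = 0.9224n²π²/1.2² - 14.55.
First three modes:
  n=1: λ₁ = 0.9224π²/1.2² - 14.55 ≈ -8.228
  n=2: λ₂ = 3.6896π²/1.2² - 14.55 ≈ 10.738
  n=3: λ₃ = 8.3016π²/1.2² - 14.55 ≈ 42.348
Since 0.9224π²/1.2² ≈ 6.322 < 14.55, λ₁ < 0.
The n=1 mode grows fastest (−λₙ is largest for n=1) → dominates.
Asymptotic: v ~ c₁ sin(πx/1.2) e^{8.228t} (exponential growth at rate −λ₁ ≈ 8.228).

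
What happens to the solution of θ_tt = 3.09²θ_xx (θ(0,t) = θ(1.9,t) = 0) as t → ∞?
θ oscillates (no decay). Energy is conserved; the solution oscillates indefinitely as standing waves.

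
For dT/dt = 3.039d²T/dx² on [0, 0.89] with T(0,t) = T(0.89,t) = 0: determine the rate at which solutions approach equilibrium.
Eigenvalues: λₙ = 3.039n²π²/0.89².
First three modes:
  n=1: λ₁ = 3.039π²/0.89² ≈ 37.866
  n=2: λ₂ = 12.156π²/0.89² ≈ 151.464 (4× faster decay)
  n=3: λ₃ = 27.351π²/0.89² ≈ 340.795 (9× faster decay)
As t → ∞, higher modes decay exponentially faster. The n=1 mode dominates: T ~ c₁ sin(πx/0.89) e^{-λ₁t}.
Decay rate: λ₁ = 3.039π²/0.89² ≈ 37.866.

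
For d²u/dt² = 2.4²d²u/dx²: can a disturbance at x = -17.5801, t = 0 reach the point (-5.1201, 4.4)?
No. The domain of dependence is [-15.6801, 5.4399], and -17.5801 is outside this interval.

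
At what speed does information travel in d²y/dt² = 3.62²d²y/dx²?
Speed = 3.62. Information travels along characteristics x = x₀ ± 3.62t.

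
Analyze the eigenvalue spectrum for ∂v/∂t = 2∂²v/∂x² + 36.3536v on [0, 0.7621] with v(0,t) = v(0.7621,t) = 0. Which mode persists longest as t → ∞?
Eigenvalues: λₙ = 2n²π²/0.7621² - 36.3536.
First three modes:
  n=1: λ₁ = 2π²/0.7621² - 36.3536 ≈ -2.367
  n=2: λ₂ = 8π²/0.7621² - 36.3536 ≈ 99.592
  n=3: λ₃ = 18π²/0.7621² - 36.3536 ≈ 269.524
Since 2π²/0.7621² ≈ 33.986 < 36.3536, λ₁ < 0.
The n=1 mode grows fastest (−λₙ is largest for n=1) → dominates.
Asymptotic: v ~ c₁ sin(πx/0.7621) e^{2.367t} (exponential growth at rate −λ₁ ≈ 2.367).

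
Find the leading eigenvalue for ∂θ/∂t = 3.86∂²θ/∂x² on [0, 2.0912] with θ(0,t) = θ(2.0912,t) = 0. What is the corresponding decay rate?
Eigenvalues: λₙ = 3.86n²π²/2.0912².
First three modes:
  n=1: λ₁ = 3.86π²/2.0912² ≈ 8.712
  n=2: λ₂ = 15.44π²/2.0912² ≈ 34.846 (4× faster decay)
  n=3: λ₃ = 34.74π²/2.0912² ≈ 78.404 (9× faster decay)
As t → ∞, higher modes decay exponentially faster. The n=1 mode dominates: θ ~ c₁ sin(πx/2.0912) e^{-λ₁t}.
Decay rate: λ₁ = 3.86π²/2.0912² ≈ 8.712.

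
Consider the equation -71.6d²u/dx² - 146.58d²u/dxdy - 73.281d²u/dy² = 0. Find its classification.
Hyperbolic. (A = -71.6, B = -146.58, C = -73.281 gives B² - 4AC = 498.018.)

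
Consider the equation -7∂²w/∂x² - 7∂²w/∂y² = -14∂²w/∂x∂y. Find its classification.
Rewriting in standard form: -7∂²w/∂x² + 14∂²w/∂x∂y - 7∂²w/∂y² = 0. Parabolic. (A = -7, B = 14, C = -7 gives B² - 4AC = 0.)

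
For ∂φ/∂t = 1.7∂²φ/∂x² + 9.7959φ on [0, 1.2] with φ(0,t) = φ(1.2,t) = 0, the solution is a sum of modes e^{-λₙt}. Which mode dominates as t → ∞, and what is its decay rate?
Eigenvalues: λₙ = 1.7n²π²/1.2² - 9.7959.
First three modes:
  n=1: λ₁ = 1.7π²/1.2² - 9.7959 ≈ 1.856
  n=2: λ₂ = 6.8π²/1.2² - 9.7959 ≈ 36.811
  n=3: λ₃ = 15.3π²/1.2² - 9.7959 ≈ 95.069
Since 1.7π²/1.2² ≈ 11.652 > 9.7959, all λₙ > 0.
The n=1 mode decays slowest → dominates as t → ∞.
Asymptotic: φ ~ c₁ sin(πx/1.2) e^{-λ₁t} with decay rate λ₁ ≈ 1.856.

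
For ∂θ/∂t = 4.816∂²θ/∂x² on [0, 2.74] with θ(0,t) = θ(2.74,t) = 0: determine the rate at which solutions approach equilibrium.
Eigenvalues: λₙ = 4.816n²π²/2.74².
First three modes:
  n=1: λ₁ = 4.816π²/2.74² ≈ 6.331
  n=2: λ₂ = 19.264π²/2.74² ≈ 25.325 (4× faster decay)
  n=3: λ₃ = 43.344π²/2.74² ≈ 56.981 (9× faster decay)
As t → ∞, higher modes decay exponentially faster. The n=1 mode dominates: θ ~ c₁ sin(πx/2.74) e^{-λ₁t}.
Decay rate: λ₁ = 4.816π²/2.74² ≈ 6.331.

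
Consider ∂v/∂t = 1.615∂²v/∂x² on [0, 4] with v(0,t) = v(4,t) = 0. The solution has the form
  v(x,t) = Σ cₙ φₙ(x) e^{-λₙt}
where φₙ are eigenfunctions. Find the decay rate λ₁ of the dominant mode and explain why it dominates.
Eigenvalues: λₙ = 1.615n²π²/4².
First three modes:
  n=1: λ₁ = 1.615π²/4² ≈ 0.996
  n=2: λ₂ = 6.46π²/4² ≈ 3.985 (4× faster decay)
  n=3: λ₃ = 14.535π²/4² ≈ 8.966 (9× faster decay)
As t → ∞, higher modes decay exponentially faster. The n=1 mode dominates: v ~ c₁ sin(πx/4) e^{-λ₁t}.
Decay rate: λ₁ = 1.615π²/4² ≈ 0.996.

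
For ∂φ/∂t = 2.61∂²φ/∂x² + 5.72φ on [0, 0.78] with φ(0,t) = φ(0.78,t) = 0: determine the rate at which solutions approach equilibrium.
Eigenvalues: λₙ = 2.61n²π²/0.78² - 5.72.
First three modes:
  n=1: λ₁ = 2.61π²/0.78² - 5.72 ≈ 36.62
  n=2: λ₂ = 10.44π²/0.78² - 5.72 ≈ 163.64
  n=3: λ₃ = 23.49π²/0.78² - 5.72 ≈ 375.34
Since 2.61π²/0.78² ≈ 42.34 > 5.72, all λₙ > 0.
The n=1 mode decays slowest → dominates as t → ∞.
Asymptotic: φ ~ c₁ sin(πx/0.78) e^{-λ₁t} with decay rate λ₁ ≈ 36.62.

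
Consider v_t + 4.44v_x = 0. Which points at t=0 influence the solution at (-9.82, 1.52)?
A single point: x = -16.5688. The characteristic through (-9.82, 1.52) is x - 4.44t = const, so x = -9.82 - 4.44·1.52 = -16.5688.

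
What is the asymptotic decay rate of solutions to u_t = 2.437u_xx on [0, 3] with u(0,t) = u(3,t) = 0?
Eigenvalues: λₙ = 2.437n²π²/3².
First three modes:
  n=1: λ₁ = 2.437π²/3² ≈ 2.672
  n=2: λ₂ = 9.748π²/3² ≈ 10.69 (4× faster decay)
  n=3: λ₃ = 21.933π²/3² ≈ 24.052 (9× faster decay)
As t → ∞, higher modes decay exponentially faster. The n=1 mode dominates: u ~ c₁ sin(πx/3) e^{-λ₁t}.
Decay rate: λ₁ = 2.437π²/3² ≈ 2.672.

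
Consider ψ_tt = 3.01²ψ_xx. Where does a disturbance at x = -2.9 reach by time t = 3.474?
Domain of influence: [-13.35674, 7.55674]. Data at x = -2.9 spreads outward at speed 3.01.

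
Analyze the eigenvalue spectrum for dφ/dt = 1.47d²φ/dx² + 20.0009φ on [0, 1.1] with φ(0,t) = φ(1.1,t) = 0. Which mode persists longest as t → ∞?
Eigenvalues: λₙ = 1.47n²π²/1.1² - 20.0009.
First three modes:
  n=1: λ₁ = 1.47π²/1.1² - 20.0009 ≈ -8.011
  n=2: λ₂ = 5.88π²/1.1² - 20.0009 ≈ 27.96
  n=3: λ₃ = 13.23π²/1.1² - 20.0009 ≈ 87.912
Since 1.47π²/1.1² ≈ 11.99 < 20.0009, λ₁ < 0.
The n=1 mode grows fastest (−λₙ is largest for n=1) → dominates.
Asymptotic: φ ~ c₁ sin(πx/1.1) e^{8.011t} (exponential growth at rate −λ₁ ≈ 8.011).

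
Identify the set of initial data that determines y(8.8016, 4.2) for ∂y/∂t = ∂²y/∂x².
The entire real line. The heat equation has infinite propagation speed: any initial disturbance instantly affects all points (though exponentially small far away).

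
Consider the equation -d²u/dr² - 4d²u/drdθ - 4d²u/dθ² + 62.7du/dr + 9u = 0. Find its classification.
Parabolic. (A = -1, B = -4, C = -4 gives B² - 4AC = 0.)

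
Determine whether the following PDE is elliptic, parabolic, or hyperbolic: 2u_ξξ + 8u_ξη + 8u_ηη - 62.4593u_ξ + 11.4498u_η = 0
Coefficients: A = 2, B = 8, C = 8. B² - 4AC = 0, which is zero, so the equation is parabolic.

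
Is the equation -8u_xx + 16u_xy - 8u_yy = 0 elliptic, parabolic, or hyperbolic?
Computing B² - 4AC with A = -8, B = 16, C = -8: discriminant = 0 (zero). Answer: parabolic.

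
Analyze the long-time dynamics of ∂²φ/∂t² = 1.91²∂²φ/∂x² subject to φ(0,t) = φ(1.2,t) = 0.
Long-time behavior: φ oscillates (no decay). Energy is conserved; the solution oscillates indefinitely as standing waves.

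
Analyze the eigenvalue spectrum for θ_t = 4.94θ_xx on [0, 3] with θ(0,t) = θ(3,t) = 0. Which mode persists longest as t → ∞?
Eigenvalues: λₙ = 4.94n²π²/3².
First three modes:
  n=1: λ₁ = 4.94π²/3² ≈ 5.417
  n=2: λ₂ = 19.76π²/3² ≈ 21.669 (4× faster decay)
  n=3: λ₃ = 44.46π²/3² ≈ 48.756 (9× faster decay)
As t → ∞, higher modes decay exponentially faster. The n=1 mode dominates: θ ~ c₁ sin(πx/3) e^{-λ₁t}.
Decay rate: λ₁ = 4.94π²/3² ≈ 5.417.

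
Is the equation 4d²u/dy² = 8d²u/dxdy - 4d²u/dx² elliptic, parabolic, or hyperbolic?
Rewriting in standard form: 4d²u/dx² - 8d²u/dxdy + 4d²u/dy² = 0. Computing B² - 4AC with A = 4, B = -8, C = 4: discriminant = 0 (zero). Answer: parabolic.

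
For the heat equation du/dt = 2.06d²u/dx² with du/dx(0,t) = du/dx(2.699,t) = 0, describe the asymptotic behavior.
u → constant (steady state). Heat is conserved (no flux at boundaries); solution approaches the spatial average.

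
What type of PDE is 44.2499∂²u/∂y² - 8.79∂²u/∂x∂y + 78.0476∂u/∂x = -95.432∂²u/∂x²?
Rewriting in standard form: 95.432∂²u/∂x² - 8.79∂²u/∂x∂y + 44.2499∂²u/∂y² + 78.0476∂u/∂x = 0. With A = 95.432, B = -8.79, C = 44.2499, the discriminant is -16814.1617272. This is an elliptic PDE.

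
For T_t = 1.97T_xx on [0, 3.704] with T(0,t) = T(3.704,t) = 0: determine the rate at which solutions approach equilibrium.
Eigenvalues: λₙ = 1.97n²π²/3.704².
First three modes:
  n=1: λ₁ = 1.97π²/3.704² ≈ 1.417
  n=2: λ₂ = 7.88π²/3.704² ≈ 5.669 (4× faster decay)
  n=3: λ₃ = 17.73π²/3.704² ≈ 12.755 (9× faster decay)
As t → ∞, higher modes decay exponentially faster. The n=1 mode dominates: T ~ c₁ sin(πx/3.704) e^{-λ₁t}.
Decay rate: λ₁ = 1.97π²/3.704² ≈ 1.417.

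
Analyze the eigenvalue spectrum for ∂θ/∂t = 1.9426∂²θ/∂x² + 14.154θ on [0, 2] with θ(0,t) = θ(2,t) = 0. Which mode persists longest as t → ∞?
Eigenvalues: λₙ = 1.9426n²π²/2² - 14.154.
First three modes:
  n=1: λ₁ = 1.9426π²/2² - 14.154 ≈ -9.361
  n=2: λ₂ = 7.7704π²/2² - 14.154 ≈ 5.019
  n=3: λ₃ = 17.4834π²/2² - 14.154 ≈ 28.985
Since 1.9426π²/2² ≈ 4.793 < 14.154, λ₁ < 0.
The n=1 mode grows fastest (−λₙ is largest for n=1) → dominates.
Asymptotic: θ ~ c₁ sin(πx/2) e^{9.361t} (exponential growth at rate −λ₁ ≈ 9.361).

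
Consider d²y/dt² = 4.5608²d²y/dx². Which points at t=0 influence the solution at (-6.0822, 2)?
Domain of dependence: [-15.2038, 3.0394]. Signals travel at speed 4.5608, so data within |x - -6.0822| ≤ 4.5608·2 = 9.1216 can reach the point.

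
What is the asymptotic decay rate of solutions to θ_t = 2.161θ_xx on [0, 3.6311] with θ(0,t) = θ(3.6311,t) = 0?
Eigenvalues: λₙ = 2.161n²π²/3.6311².
First three modes:
  n=1: λ₁ = 2.161π²/3.6311² ≈ 1.618
  n=2: λ₂ = 8.644π²/3.6311² ≈ 6.471 (4× faster decay)
  n=3: λ₃ = 19.449π²/3.6311² ≈ 14.559 (9× faster decay)
As t → ∞, higher modes decay exponentially faster. The n=1 mode dominates: θ ~ c₁ sin(πx/3.6311) e^{-λ₁t}.
Decay rate: λ₁ = 2.161π²/3.6311² ≈ 1.618.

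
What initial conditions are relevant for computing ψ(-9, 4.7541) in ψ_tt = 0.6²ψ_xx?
Domain of dependence: [-11.85246, -6.14754]. Signals travel at speed 0.6, so data within |x - -9| ≤ 0.6·4.7541 = 2.85246 can reach the point.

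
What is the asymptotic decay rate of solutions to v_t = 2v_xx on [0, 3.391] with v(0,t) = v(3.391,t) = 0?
Eigenvalues: λₙ = 2n²π²/3.391².
First three modes:
  n=1: λ₁ = 2π²/3.391² ≈ 1.717
  n=2: λ₂ = 8π²/3.391² ≈ 6.866 (4× faster decay)
  n=3: λ₃ = 18π²/3.391² ≈ 15.45 (9× faster decay)
As t → ∞, higher modes decay exponentially faster. The n=1 mode dominates: v ~ c₁ sin(πx/3.391) e^{-λ₁t}.
Decay rate: λ₁ = 2π²/3.391² ≈ 1.717.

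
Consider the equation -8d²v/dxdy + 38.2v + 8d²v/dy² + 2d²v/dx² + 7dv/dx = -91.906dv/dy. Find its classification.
Rewriting in standard form: 2d²v/dx² - 8d²v/dxdy + 8d²v/dy² + 7dv/dx + 91.906dv/dy + 38.2v = 0. Parabolic. (A = 2, B = -8, C = 8 gives B² - 4AC = 0.)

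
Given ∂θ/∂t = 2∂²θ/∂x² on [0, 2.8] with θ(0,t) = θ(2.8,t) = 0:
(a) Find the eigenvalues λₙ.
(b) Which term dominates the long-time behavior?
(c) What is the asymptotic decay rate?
Eigenvalues: λₙ = 2n²π²/2.8².
First three modes:
  n=1: λ₁ = 2π²/2.8² ≈ 2.518
  n=2: λ₂ = 8π²/2.8² ≈ 10.071 (4× faster decay)
  n=3: λ₃ = 18π²/2.8² ≈ 22.66 (9× faster decay)
As t → ∞, higher modes decay exponentially faster. The n=1 mode dominates: θ ~ c₁ sin(πx/2.8) e^{-λ₁t}.
Decay rate: λ₁ = 2π²/2.8² ≈ 2.518.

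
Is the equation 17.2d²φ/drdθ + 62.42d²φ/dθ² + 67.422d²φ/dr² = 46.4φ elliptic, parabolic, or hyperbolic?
Rewriting in standard form: 67.422d²φ/dr² + 17.2d²φ/drdθ + 62.42d²φ/dθ² - 46.4φ = 0. Computing B² - 4AC with A = 67.422, B = 17.2, C = 62.42: discriminant = -16538.08496 (negative). Answer: elliptic.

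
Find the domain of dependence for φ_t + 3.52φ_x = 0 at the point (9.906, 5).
A single point: x = -7.694. The characteristic through (9.906, 5) is x - 3.52t = const, so x = 9.906 - 3.52·5 = -7.694.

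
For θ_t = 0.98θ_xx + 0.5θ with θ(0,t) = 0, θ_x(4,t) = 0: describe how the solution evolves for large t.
θ grows unboundedly. Reaction dominates diffusion (r=0.5 > κπ²/(4L²)≈0.15); solution grows exponentially.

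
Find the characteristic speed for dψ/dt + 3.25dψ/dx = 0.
Speed = 3.25. Information travels along x - 3.25t = const (rightward).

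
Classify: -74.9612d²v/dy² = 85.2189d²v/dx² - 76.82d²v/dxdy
Rewriting in standard form: -85.2189d²v/dx² + 76.82d²v/dxdy - 74.9612d²v/dy² = 0. Elliptic (discriminant = -19651.13162672).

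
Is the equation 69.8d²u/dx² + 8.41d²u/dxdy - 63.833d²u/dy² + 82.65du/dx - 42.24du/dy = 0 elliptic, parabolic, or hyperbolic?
Computing B² - 4AC with A = 69.8, B = 8.41, C = -63.833: discriminant = 17892.9017 (positive). Answer: hyperbolic.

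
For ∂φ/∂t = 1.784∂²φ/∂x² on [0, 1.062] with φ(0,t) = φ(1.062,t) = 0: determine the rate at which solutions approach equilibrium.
Eigenvalues: λₙ = 1.784n²π²/1.062².
First three modes:
  n=1: λ₁ = 1.784π²/1.062² ≈ 15.612
  n=2: λ₂ = 7.136π²/1.062² ≈ 62.446 (4× faster decay)
  n=3: λ₃ = 16.056π²/1.062² ≈ 140.504 (9× faster decay)
As t → ∞, higher modes decay exponentially faster. The n=1 mode dominates: φ ~ c₁ sin(πx/1.062) e^{-λ₁t}.
Decay rate: λ₁ = 1.784π²/1.062² ≈ 15.612.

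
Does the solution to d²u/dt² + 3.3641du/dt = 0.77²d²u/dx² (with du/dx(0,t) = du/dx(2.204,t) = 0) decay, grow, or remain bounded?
u → constant (steady state). Damping (γ=3.3641) dissipates the nonconstant modes; with Neumann BCs the spatial average obeys M''+γM'=0 and tends to a finite limit.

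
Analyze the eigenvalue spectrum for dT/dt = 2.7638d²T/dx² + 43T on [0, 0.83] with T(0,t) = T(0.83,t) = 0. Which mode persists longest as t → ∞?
Eigenvalues: λₙ = 2.7638n²π²/0.83² - 43.
First three modes:
  n=1: λ₁ = 2.7638π²/0.83² - 43 ≈ -3.404
  n=2: λ₂ = 11.0552π²/0.83² - 43 ≈ 115.384
  n=3: λ₃ = 24.8742π²/0.83² - 43 ≈ 313.363
Since 2.7638π²/0.83² ≈ 39.596 < 43, λ₁ < 0.
The n=1 mode grows fastest (−λₙ is largest for n=1) → dominates.
Asymptotic: T ~ c₁ sin(πx/0.83) e^{3.404t} (exponential growth at rate −λ₁ ≈ 3.404).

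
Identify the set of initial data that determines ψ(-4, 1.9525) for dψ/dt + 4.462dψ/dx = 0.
A single point: x = -12.712055. The characteristic through (-4, 1.9525) is x - 4.462t = const, so x = -4 - 4.462·1.9525 = -12.712055.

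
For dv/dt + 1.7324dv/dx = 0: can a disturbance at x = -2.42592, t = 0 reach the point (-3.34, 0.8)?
No. Only data at x = -4.72592 affects (-3.34, 0.8). Advection has one-way propagation along characteristics.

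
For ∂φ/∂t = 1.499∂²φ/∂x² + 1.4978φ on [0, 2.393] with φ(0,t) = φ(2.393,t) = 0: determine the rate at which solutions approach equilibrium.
Eigenvalues: λₙ = 1.499n²π²/2.393² - 1.4978.
First three modes:
  n=1: λ₁ = 1.499π²/2.393² - 1.4978 ≈ 1.086
  n=2: λ₂ = 5.996π²/2.393² - 1.4978 ≈ 8.836
  n=3: λ₃ = 13.491π²/2.393² - 1.4978 ≈ 21.754
Since 1.499π²/2.393² ≈ 2.584 > 1.4978, all λₙ > 0.
The n=1 mode decays slowest → dominates as t → ∞.
Asymptotic: φ ~ c₁ sin(πx/2.393) e^{-λ₁t} with decay rate λ₁ ≈ 1.086.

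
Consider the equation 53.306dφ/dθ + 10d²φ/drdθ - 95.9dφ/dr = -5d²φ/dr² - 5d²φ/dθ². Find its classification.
Rewriting in standard form: 5d²φ/dr² + 10d²φ/drdθ + 5d²φ/dθ² - 95.9dφ/dr + 53.306dφ/dθ = 0. Parabolic. (A = 5, B = 10, C = 5 gives B² - 4AC = 0.)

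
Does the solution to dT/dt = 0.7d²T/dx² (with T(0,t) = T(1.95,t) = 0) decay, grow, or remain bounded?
T → 0. Heat diffuses out through both boundaries.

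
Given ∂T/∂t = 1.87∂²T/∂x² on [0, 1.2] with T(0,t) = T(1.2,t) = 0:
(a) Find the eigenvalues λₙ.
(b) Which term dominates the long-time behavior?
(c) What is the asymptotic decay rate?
Eigenvalues: λₙ = 1.87n²π²/1.2².
First three modes:
  n=1: λ₁ = 1.87π²/1.2² ≈ 12.817
  n=2: λ₂ = 7.48π²/1.2² ≈ 51.267 (4× faster decay)
  n=3: λ₃ = 16.83π²/1.2² ≈ 115.351 (9× faster decay)
As t → ∞, higher modes decay exponentially faster. The n=1 mode dominates: T ~ c₁ sin(πx/1.2) e^{-λ₁t}.
Decay rate: λ₁ = 1.87π²/1.2² ≈ 12.817.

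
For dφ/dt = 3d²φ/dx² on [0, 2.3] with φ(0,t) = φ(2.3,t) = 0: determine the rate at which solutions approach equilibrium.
Eigenvalues: λₙ = 3n²π²/2.3².
First three modes:
  n=1: λ₁ = 3π²/2.3² ≈ 5.597
  n=2: λ₂ = 12π²/2.3² ≈ 22.389 (4× faster decay)
  n=3: λ₃ = 27π²/2.3² ≈ 50.374 (9× faster decay)
As t → ∞, higher modes decay exponentially faster. The n=1 mode dominates: φ ~ c₁ sin(πx/2.3) e^{-λ₁t}.
Decay rate: λ₁ = 3π²/2.3² ≈ 5.597.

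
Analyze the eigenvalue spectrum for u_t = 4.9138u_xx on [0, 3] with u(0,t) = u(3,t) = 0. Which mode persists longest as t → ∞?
Eigenvalues: λₙ = 4.9138n²π²/3².
First three modes:
  n=1: λ₁ = 4.9138π²/3² ≈ 5.389
  n=2: λ₂ = 19.6552π²/3² ≈ 21.554 (4× faster decay)
  n=3: λ₃ = 44.2242π²/3² ≈ 48.497 (9× faster decay)
As t → ∞, higher modes decay exponentially faster. The n=1 mode dominates: u ~ c₁ sin(πx/3) e^{-λ₁t}.
Decay rate: λ₁ = 4.9138π²/3² ≈ 5.389.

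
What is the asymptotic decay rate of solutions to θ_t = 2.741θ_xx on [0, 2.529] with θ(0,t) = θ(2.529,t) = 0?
Eigenvalues: λₙ = 2.741n²π²/2.529².
First three modes:
  n=1: λ₁ = 2.741π²/2.529² ≈ 4.23
  n=2: λ₂ = 10.964π²/2.529² ≈ 16.919 (4× faster decay)
  n=3: λ₃ = 24.669π²/2.529² ≈ 38.067 (9× faster decay)
As t → ∞, higher modes decay exponentially faster. The n=1 mode dominates: θ ~ c₁ sin(πx/2.529) e^{-λ₁t}.
Decay rate: λ₁ = 2.741π²/2.529² ≈ 4.23.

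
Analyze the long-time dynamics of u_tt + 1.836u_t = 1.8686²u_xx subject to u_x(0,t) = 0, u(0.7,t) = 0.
Long-time behavior: u → 0. Damping (γ=1.836) dissipates energy; oscillations decay exponentially.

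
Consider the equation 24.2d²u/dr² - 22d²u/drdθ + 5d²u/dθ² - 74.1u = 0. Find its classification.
Parabolic. (A = 24.2, B = -22, C = 5 gives B² - 4AC = 0.)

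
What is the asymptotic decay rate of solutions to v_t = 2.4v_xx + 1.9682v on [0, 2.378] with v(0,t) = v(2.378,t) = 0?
Eigenvalues: λₙ = 2.4n²π²/2.378² - 1.9682.
First three modes:
  n=1: λ₁ = 2.4π²/2.378² - 1.9682 ≈ 2.221
  n=2: λ₂ = 9.6π²/2.378² - 1.9682 ≈ 14.787
  n=3: λ₃ = 21.6π²/2.378² - 1.9682 ≈ 35.731
Since 2.4π²/2.378² ≈ 4.189 > 1.9682, all λₙ > 0.
The n=1 mode decays slowest → dominates as t → ∞.
Asymptotic: v ~ c₁ sin(πx/2.378) e^{-λ₁t} with decay rate λ₁ ≈ 2.221.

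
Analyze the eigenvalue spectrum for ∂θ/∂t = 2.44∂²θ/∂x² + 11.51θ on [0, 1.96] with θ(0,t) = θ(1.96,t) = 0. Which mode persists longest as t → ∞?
Eigenvalues: λₙ = 2.44n²π²/1.96² - 11.51.
First three modes:
  n=1: λ₁ = 2.44π²/1.96² - 11.51 ≈ -5.241
  n=2: λ₂ = 9.76π²/1.96² - 11.51 ≈ 13.565
  n=3: λ₃ = 21.96π²/1.96² - 11.51 ≈ 44.908
Since 2.44π²/1.96² ≈ 6.269 < 11.51, λ₁ < 0.
The n=1 mode grows fastest (−λₙ is largest for n=1) → dominates.
Asymptotic: θ ~ c₁ sin(πx/1.96) e^{5.241t} (exponential growth at rate −λ₁ ≈ 5.241).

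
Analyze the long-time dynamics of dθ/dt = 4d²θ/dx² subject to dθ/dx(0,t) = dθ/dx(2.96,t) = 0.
Long-time behavior: θ → constant (steady state). Heat is conserved (no flux at boundaries); solution approaches the spatial average.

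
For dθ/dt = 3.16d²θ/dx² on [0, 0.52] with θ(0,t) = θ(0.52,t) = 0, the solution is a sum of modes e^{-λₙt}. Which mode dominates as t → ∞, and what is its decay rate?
Eigenvalues: λₙ = 3.16n²π²/0.52².
First three modes:
  n=1: λ₁ = 3.16π²/0.52² ≈ 115.34
  n=2: λ₂ = 12.64π²/0.52² ≈ 461.36 (4× faster decay)
  n=3: λ₃ = 28.44π²/0.52² ≈ 1038.06 (9× faster decay)
As t → ∞, higher modes decay exponentially faster. The n=1 mode dominates: θ ~ c₁ sin(πx/0.52) e^{-λ₁t}.
Decay rate: λ₁ = 3.16π²/0.52² ≈ 115.34.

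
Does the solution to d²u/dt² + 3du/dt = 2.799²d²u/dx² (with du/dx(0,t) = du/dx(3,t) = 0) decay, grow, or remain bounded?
u → constant (steady state). Damping (γ=3) dissipates the nonconstant modes; with Neumann BCs the spatial average obeys M''+γM'=0 and tends to a finite limit.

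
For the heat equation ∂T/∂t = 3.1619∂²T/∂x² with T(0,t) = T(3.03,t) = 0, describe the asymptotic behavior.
T → 0. Heat diffuses out through both boundaries.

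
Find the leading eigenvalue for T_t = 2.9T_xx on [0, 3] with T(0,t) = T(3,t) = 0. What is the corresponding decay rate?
Eigenvalues: λₙ = 2.9n²π²/3².
First three modes:
  n=1: λ₁ = 2.9π²/3² ≈ 3.18
  n=2: λ₂ = 11.6π²/3² ≈ 12.721 (4× faster decay)
  n=3: λ₃ = 26.1π²/3² ≈ 28.622 (9× faster decay)
As t → ∞, higher modes decay exponentially faster. The n=1 mode dominates: T ~ c₁ sin(πx/3) e^{-λ₁t}.
Decay rate: λ₁ = 2.9π²/3² ≈ 3.18.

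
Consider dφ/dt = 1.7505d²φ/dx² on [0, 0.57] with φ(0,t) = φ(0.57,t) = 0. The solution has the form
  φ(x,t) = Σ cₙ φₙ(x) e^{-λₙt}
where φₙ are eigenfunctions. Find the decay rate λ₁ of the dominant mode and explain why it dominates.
Eigenvalues: λₙ = 1.7505n²π²/0.57².
First three modes:
  n=1: λ₁ = 1.7505π²/0.57² ≈ 53.176
  n=2: λ₂ = 7.002π²/0.57² ≈ 212.702 (4× faster decay)
  n=3: λ₃ = 15.7545π²/0.57² ≈ 478.58 (9× faster decay)
As t → ∞, higher modes decay exponentially faster. The n=1 mode dominates: φ ~ c₁ sin(πx/0.57) e^{-λ₁t}.
Decay rate: λ₁ = 1.7505π²/0.57² ≈ 53.176.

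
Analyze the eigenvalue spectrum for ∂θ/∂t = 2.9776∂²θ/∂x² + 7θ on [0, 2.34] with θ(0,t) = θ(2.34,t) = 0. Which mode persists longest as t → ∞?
Eigenvalues: λₙ = 2.9776n²π²/2.34² - 7.
First three modes:
  n=1: λ₁ = 2.9776π²/2.34² - 7 ≈ -1.633
  n=2: λ₂ = 11.9104π²/2.34² - 7 ≈ 14.468
  n=3: λ₃ = 26.7984π²/2.34² - 7 ≈ 41.303
Since 2.9776π²/2.34² ≈ 5.367 < 7, λ₁ < 0.
The n=1 mode grows fastest (−λₙ is largest for n=1) → dominates.
Asymptotic: θ ~ c₁ sin(πx/2.34) e^{1.633t} (exponential growth at rate −λ₁ ≈ 1.633).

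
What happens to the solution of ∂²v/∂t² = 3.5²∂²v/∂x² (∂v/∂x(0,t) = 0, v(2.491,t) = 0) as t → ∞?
v oscillates (no decay). Energy is conserved; the solution oscillates indefinitely as standing waves.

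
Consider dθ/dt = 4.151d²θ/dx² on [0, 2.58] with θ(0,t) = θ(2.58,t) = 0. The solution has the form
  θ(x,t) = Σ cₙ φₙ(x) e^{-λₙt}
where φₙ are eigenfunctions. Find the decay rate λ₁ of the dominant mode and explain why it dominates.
Eigenvalues: λₙ = 4.151n²π²/2.58².
First three modes:
  n=1: λ₁ = 4.151π²/2.58² ≈ 6.155
  n=2: λ₂ = 16.604π²/2.58² ≈ 24.619 (4× faster decay)
  n=3: λ₃ = 37.359π²/2.58² ≈ 55.393 (9× faster decay)
As t → ∞, higher modes decay exponentially faster. The n=1 mode dominates: θ ~ c₁ sin(πx/2.58) e^{-λ₁t}.
Decay rate: λ₁ = 4.151π²/2.58² ≈ 6.155.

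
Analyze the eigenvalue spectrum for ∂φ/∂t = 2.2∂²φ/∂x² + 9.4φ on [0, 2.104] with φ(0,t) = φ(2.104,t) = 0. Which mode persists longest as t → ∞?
Eigenvalues: λₙ = 2.2n²π²/2.104² - 9.4.
First three modes:
  n=1: λ₁ = 2.2π²/2.104² - 9.4 ≈ -4.495
  n=2: λ₂ = 8.8π²/2.104² - 9.4 ≈ 10.22
  n=3: λ₃ = 19.8π²/2.104² - 9.4 ≈ 34.744
Since 2.2π²/2.104² ≈ 4.905 < 9.4, λ₁ < 0.
The n=1 mode grows fastest (−λₙ is largest for n=1) → dominates.
Asymptotic: φ ~ c₁ sin(πx/2.104) e^{4.495t} (exponential growth at rate −λ₁ ≈ 4.495).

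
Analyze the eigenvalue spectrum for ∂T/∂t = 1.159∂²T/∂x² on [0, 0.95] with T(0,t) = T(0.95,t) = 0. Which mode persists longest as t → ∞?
Eigenvalues: λₙ = 1.159n²π²/0.95².
First three modes:
  n=1: λ₁ = 1.159π²/0.95² ≈ 12.675
  n=2: λ₂ = 4.636π²/0.95² ≈ 50.699 (4× faster decay)
  n=3: λ₃ = 10.431π²/0.95² ≈ 114.072 (9× faster decay)
As t → ∞, higher modes decay exponentially faster. The n=1 mode dominates: T ~ c₁ sin(πx/0.95) e^{-λ₁t}.
Decay rate: λ₁ = 1.159π²/0.95² ≈ 12.675.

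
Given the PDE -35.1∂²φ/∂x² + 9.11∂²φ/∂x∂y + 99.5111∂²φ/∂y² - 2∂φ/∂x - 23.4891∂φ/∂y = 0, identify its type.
The second-order coefficients are A = -35.1, B = 9.11, C = 99.5111. Since B² - 4AC = 14054.35054 > 0, this is a hyperbolic PDE.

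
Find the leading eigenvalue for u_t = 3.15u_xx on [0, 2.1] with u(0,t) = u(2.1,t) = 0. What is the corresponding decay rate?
Eigenvalues: λₙ = 3.15n²π²/2.1².
First three modes:
  n=1: λ₁ = 3.15π²/2.1² ≈ 7.05
  n=2: λ₂ = 12.6π²/2.1² ≈ 28.199 (4× faster decay)
  n=3: λ₃ = 28.35π²/2.1² ≈ 63.447 (9× faster decay)
As t → ∞, higher modes decay exponentially faster. The n=1 mode dominates: u ~ c₁ sin(πx/2.1) e^{-λ₁t}.
Decay rate: λ₁ = 3.15π²/2.1² ≈ 7.05.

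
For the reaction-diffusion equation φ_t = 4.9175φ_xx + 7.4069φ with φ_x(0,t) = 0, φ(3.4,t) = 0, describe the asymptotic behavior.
φ grows unboundedly. Reaction dominates diffusion (r=7.4069 > κπ²/(4L²)≈1.05); solution grows exponentially.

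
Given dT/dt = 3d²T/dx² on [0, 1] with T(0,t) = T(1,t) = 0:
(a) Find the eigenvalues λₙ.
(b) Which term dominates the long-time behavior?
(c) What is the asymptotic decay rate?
Eigenvalues: λₙ = 3n²π².
First three modes:
  n=1: λ₁ = 3π² ≈ 29.609
  n=2: λ₂ = 12π² ≈ 118.435 (4× faster decay)
  n=3: λ₃ = 27π² ≈ 266.479 (9× faster decay)
As t → ∞, higher modes decay exponentially faster. The n=1 mode dominates: T ~ c₁ sin(πx) e^{-λ₁t}.
Decay rate: λ₁ = 3π² ≈ 29.609.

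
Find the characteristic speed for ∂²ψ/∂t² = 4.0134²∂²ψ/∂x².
Speed = 4.0134. Information travels along characteristics x = x₀ ± 4.0134t.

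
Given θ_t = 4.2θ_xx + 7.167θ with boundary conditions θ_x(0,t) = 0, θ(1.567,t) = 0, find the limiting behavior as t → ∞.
θ grows unboundedly. Reaction dominates diffusion (r=7.167 > κπ²/(4L²)≈4.22); solution grows exponentially.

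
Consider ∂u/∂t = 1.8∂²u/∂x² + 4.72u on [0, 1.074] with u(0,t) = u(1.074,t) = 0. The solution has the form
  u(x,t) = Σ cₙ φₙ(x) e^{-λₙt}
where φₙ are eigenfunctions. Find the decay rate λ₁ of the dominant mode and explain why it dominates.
Eigenvalues: λₙ = 1.8n²π²/1.074² - 4.72.
First three modes:
  n=1: λ₁ = 1.8π²/1.074² - 4.72 ≈ 10.682
  n=2: λ₂ = 7.2π²/1.074² - 4.72 ≈ 56.886
  n=3: λ₃ = 16.2π²/1.074² - 4.72 ≈ 133.894
Since 1.8π²/1.074² ≈ 15.402 > 4.72, all λₙ > 0.
The n=1 mode decays slowest → dominates as t → ∞.
Asymptotic: u ~ c₁ sin(πx/1.074) e^{-λ₁t} with decay rate λ₁ ≈ 10.682.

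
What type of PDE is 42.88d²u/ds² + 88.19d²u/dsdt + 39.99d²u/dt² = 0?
With A = 42.88, B = 88.19, C = 39.99, the discriminant is 918.3913. This is a hyperbolic PDE.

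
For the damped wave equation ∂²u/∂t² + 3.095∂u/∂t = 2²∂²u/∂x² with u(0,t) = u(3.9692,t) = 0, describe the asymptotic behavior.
u → 0. Damping (γ=3.095) dissipates energy; oscillations decay exponentially.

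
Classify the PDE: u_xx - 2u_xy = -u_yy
Rewriting in standard form: u_xx - 2u_xy + u_yy = 0. A = 1, B = -2, C = 1. Discriminant B² - 4AC = 0. Since 0 = 0, parabolic.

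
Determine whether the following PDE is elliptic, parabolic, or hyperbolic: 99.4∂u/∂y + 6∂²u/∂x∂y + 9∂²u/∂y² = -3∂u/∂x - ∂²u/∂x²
Rewriting in standard form: ∂²u/∂x² + 6∂²u/∂x∂y + 9∂²u/∂y² + 3∂u/∂x + 99.4∂u/∂y = 0. Coefficients: A = 1, B = 6, C = 9. B² - 4AC = 0, which is zero, so the equation is parabolic.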